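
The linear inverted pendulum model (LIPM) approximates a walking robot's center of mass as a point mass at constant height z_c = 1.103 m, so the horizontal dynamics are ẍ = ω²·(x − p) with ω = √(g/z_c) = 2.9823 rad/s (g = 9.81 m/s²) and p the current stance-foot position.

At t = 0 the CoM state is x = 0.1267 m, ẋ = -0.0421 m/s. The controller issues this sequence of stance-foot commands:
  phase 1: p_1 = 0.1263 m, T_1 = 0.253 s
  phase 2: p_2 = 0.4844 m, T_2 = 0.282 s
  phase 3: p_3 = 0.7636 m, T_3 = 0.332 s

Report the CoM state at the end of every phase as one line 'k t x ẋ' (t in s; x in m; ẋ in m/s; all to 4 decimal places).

phase 1: p=0.1263, T=0.253, ωT=0.754522, cosh=1.298415, sinh=0.828180; start (x,ẋ)=(0.126700, -0.042100) → end (x,ẋ)=(0.115128, -0.053675)
phase 2: p=0.4844, T=0.282, ωT=0.841009, cosh=1.374990, sinh=0.943715; start (x,ẋ)=(0.115128, -0.053675) → end (x,ẋ)=(-0.040330, -1.113096)
phase 3: p=0.7636, T=0.332, ωT=0.990124, cosh=1.531549, sinh=1.160018; start (x,ẋ)=(-0.040330, -1.113096) → end (x,ẋ)=(-0.900616, -4.485974)

1 0.2530 0.1151 -0.0537
2 0.5350 -0.0403 -1.1131
3 0.8670 -0.9006 -4.4860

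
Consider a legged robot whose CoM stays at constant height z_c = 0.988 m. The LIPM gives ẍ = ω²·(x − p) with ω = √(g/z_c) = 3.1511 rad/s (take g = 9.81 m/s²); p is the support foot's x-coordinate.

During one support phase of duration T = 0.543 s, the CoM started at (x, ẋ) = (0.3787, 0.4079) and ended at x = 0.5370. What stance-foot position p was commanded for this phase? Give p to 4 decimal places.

ωT = 3.1511·0.543 = 1.711047; cosh(ωT) = 2.857716, sinh(ωT) = 2.677039
x(T) = p + (x₀−p)·cosh(ωT) + (ẋ₀/ω)·sinh(ωT) ⇒ p·(1 − cosh) = x(T) − x₀·cosh − (ẋ₀/ω)·sinh
numerator   = 0.5370 − (0.3787)·2.857716 − (0.4079/3.1511)·2.677039 = -0.891751
denominator = 1 − 2.857716 = -1.857716
p = -0.891751 / -1.857716 = 0.4800

p = 0.4800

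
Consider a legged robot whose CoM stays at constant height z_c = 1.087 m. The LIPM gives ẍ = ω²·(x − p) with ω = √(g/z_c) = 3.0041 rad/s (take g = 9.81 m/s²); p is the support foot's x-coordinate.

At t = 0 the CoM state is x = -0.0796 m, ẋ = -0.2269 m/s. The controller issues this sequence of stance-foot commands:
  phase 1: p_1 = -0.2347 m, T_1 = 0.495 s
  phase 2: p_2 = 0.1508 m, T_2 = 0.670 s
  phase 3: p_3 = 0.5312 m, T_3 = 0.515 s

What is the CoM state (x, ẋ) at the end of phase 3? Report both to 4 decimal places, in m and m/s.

phase 1: p=-0.2347, T=0.495, ωT=1.487030, cosh=2.324989, sinh=2.098946; start (x,ẋ)=(-0.079600, -0.226900) → end (x,ẋ)=(-0.032628, 0.450434)
phase 2: p=0.1508, T=0.670, ωT=2.012747, cosh=3.808734, sinh=3.675113; start (x,ẋ)=(-0.032628, 0.450434) → end (x,ẋ)=(0.003218, -0.309534)
phase 3: p=0.5312, T=0.515, ωT=1.547112, cosh=2.455371, sinh=2.242509; start (x,ẋ)=(0.003218, -0.309534) → end (x,ẋ)=(-0.996253, -4.316888)

x = -0.9963, ẋ = -4.3169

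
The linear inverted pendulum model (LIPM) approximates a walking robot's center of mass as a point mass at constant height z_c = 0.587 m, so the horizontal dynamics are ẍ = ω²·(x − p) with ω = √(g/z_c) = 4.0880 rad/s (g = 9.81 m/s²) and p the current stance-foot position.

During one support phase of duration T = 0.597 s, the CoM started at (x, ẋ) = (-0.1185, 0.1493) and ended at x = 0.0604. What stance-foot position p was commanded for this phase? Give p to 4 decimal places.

ωT = 4.0880·0.597 = 2.440536; cosh(ωT) = 5.783153, sinh(ωT) = 5.696039
x(T) = p + (x₀−p)·cosh(ωT) + (ẋ₀/ω)·sinh(ωT) ⇒ p·(1 − cosh) = x(T) − x₀·cosh − (ẋ₀/ω)·sinh
numerator   = 0.0604 − (-0.1185)·5.783153 − (0.1493/4.0880)·5.696039 = 0.537676
denominator = 1 − 5.783153 = -4.783153
p = 0.537676 / -4.783153 = -0.1124

p = -0.1124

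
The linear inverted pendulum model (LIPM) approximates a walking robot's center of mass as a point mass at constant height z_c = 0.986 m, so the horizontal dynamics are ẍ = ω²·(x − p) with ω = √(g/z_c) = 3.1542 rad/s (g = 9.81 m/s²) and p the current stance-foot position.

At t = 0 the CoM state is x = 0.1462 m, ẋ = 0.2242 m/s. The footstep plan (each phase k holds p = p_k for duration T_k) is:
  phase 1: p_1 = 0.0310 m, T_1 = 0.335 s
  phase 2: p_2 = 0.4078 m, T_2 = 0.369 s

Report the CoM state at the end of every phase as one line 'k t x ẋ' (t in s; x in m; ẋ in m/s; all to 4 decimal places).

phase 1: p=0.0310, T=0.335, ωT=1.056657, cosh=1.612177, sinh=1.264561; start (x,ẋ)=(0.146200, 0.224200) → end (x,ẋ)=(0.306608, 0.820946)
phase 2: p=0.4078, T=0.369, ωT=1.163900, cosh=1.757332, sinh=1.445066; start (x,ẋ)=(0.306608, 0.820946) → end (x,ẋ)=(0.606080, 0.981436)

1 0.3350 0.3066 0.8209
2 0.7040 0.6061 0.9814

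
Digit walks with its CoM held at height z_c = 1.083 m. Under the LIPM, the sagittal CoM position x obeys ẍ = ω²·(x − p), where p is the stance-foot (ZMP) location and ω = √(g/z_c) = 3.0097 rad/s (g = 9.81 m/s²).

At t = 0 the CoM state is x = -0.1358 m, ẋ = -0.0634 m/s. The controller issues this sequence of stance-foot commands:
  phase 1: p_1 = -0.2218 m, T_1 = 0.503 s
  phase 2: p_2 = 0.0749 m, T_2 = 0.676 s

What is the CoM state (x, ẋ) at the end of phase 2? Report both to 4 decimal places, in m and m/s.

phase 1: p=-0.2218, T=0.503, ωT=1.513879, cosh=2.382190, sinh=2.162135; start (x,ẋ)=(-0.135800, -0.063400) → end (x,ẋ)=(-0.062478, 0.408604)
phase 2: p=0.0749, T=0.676, ωT=2.034557, cosh=3.889801, sinh=3.759063; start (x,ẋ)=(-0.062478, 0.408604) → end (x,ẋ)=(0.050867, 0.035145)

x = 0.0509, ẋ = 0.0351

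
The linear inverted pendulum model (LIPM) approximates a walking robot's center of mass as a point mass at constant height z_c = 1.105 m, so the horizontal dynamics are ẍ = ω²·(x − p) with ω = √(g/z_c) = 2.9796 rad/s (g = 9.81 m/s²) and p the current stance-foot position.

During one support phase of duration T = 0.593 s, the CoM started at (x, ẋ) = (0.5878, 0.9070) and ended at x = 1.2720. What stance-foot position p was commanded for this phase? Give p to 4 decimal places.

ωT = 2.9796·0.593 = 1.766903; cosh(ωT) = 3.011780, sinh(ωT) = 2.840918
x(T) = p + (x₀−p)·cosh(ωT) + (ẋ₀/ω)·sinh(ωT) ⇒ p·(1 − cosh) = x(T) − x₀·cosh − (ẋ₀/ω)·sinh
numerator   = 1.2720 − (0.5878)·3.011780 − (0.9070/2.9796)·2.840918 = -1.363109
denominator = 1 − 3.011780 = -2.011780
p = -1.363109 / -2.011780 = 0.6776

p = 0.6776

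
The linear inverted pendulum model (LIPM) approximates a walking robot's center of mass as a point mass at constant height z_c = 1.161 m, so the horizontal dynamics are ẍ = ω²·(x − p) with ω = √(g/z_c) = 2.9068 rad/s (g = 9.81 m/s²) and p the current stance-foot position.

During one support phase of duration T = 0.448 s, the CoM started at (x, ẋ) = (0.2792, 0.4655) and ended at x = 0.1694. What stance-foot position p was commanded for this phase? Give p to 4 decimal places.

ωT = 2.9068·0.448 = 1.302246; cosh(ωT) = 1.974734, sinh(ωT) = 1.702814
x(T) = p + (x₀−p)·cosh(ωT) + (ẋ₀/ω)·sinh(ωT) ⇒ p·(1 − cosh) = x(T) − x₀·cosh − (ẋ₀/ω)·sinh
numerator   = 0.1694 − (0.2792)·1.974734 − (0.4655/2.9068)·1.702814 = -0.654637
denominator = 1 − 1.974734 = -0.974734
p = -0.654637 / -0.974734 = 0.6716

p = 0.6716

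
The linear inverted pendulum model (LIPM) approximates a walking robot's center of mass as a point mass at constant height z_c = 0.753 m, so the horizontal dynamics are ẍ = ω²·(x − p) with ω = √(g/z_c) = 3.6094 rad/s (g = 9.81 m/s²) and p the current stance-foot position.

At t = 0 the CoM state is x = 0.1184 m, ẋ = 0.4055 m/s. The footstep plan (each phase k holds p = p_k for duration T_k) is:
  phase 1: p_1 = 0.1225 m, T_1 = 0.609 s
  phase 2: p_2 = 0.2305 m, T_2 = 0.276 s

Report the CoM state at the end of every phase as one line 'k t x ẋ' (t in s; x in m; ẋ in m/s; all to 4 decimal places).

1 0.6090 0.6036 1.7831
2 0.8850 1.3822 4.3181

phase 1: p=0.1225, T=0.609, ωT=2.198125, cosh=4.559558, sinh=4.448546; start (x,ẋ)=(0.118400, 0.405500) → end (x,ẋ)=(0.603580, 1.783069)
phase 2: p=0.2305, T=0.276, ωT=0.996194, cosh=1.538619, sinh=1.169337; start (x,ẋ)=(0.603580, 1.783069) → end (x,ẋ)=(1.382189, 4.318088)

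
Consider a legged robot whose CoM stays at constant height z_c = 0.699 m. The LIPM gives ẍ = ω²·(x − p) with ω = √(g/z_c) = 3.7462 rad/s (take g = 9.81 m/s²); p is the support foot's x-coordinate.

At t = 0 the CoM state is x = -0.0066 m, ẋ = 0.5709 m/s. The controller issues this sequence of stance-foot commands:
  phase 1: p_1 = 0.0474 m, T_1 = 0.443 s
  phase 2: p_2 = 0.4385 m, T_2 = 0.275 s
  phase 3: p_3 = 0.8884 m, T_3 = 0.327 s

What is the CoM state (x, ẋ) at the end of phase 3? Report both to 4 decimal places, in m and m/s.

x = 0.6356, ẋ = -0.2829

phase 1: p=0.0474, T=0.443, ωT=1.659567, cosh=2.723627, sinh=2.533405; start (x,ẋ)=(-0.006600, 0.570900) → end (x,ẋ)=(0.286401, 1.042424)
phase 2: p=0.4385, T=0.275, ωT=1.030205, cosh=1.579287, sinh=1.222353; start (x,ẋ)=(0.286401, 1.042424) → end (x,ẋ)=(0.538426, 0.949798)
phase 3: p=0.8884, T=0.327, ωT=1.225007, cosh=1.848973, sinh=1.555218; start (x,ẋ)=(0.538426, 0.949798) → end (x,ẋ)=(0.635612, -0.282853)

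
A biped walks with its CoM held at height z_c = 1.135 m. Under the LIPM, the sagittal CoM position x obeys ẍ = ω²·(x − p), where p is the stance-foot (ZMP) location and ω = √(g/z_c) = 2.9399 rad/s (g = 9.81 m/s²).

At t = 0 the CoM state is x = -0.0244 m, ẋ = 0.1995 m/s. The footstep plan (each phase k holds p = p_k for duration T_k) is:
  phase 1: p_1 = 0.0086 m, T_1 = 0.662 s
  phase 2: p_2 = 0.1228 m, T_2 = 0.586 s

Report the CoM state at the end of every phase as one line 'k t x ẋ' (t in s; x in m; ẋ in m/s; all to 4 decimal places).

1 0.6620 0.1234 0.3800
2 1.2480 0.4750 1.1030

phase 1: p=0.0086, T=0.662, ωT=1.946214, cosh=3.572470, sinh=3.429656; start (x,ẋ)=(-0.024400, 0.199500) → end (x,ẋ)=(0.123443, 0.379974)
phase 2: p=0.1228, T=0.586, ωT=1.722781, cosh=2.889326, sinh=2.710757; start (x,ẋ)=(0.123443, 0.379974) → end (x,ẋ)=(0.475016, 1.102993)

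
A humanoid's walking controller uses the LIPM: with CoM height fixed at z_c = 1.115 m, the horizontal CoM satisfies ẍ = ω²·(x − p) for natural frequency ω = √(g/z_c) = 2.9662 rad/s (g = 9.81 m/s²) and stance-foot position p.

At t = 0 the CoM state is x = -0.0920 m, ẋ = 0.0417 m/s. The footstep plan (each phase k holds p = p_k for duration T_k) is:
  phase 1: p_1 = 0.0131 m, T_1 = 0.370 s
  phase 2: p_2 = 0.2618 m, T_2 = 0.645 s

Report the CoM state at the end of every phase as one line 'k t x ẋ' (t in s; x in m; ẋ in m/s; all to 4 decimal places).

phase 1: p=0.0131, T=0.370, ωT=1.097494, cosh=1.665177, sinh=1.331470; start (x,ẋ)=(-0.092000, 0.041700) → end (x,ẋ)=(-0.143192, -0.345645)
phase 2: p=0.2618, T=0.645, ωT=1.913199, cosh=3.461167, sinh=3.313560; start (x,ẋ)=(-0.143192, -0.345645) → end (x,ẋ)=(-1.526066, -5.176869)

1 0.3700 -0.1432 -0.3456
2 1.0150 -1.5261 -5.1769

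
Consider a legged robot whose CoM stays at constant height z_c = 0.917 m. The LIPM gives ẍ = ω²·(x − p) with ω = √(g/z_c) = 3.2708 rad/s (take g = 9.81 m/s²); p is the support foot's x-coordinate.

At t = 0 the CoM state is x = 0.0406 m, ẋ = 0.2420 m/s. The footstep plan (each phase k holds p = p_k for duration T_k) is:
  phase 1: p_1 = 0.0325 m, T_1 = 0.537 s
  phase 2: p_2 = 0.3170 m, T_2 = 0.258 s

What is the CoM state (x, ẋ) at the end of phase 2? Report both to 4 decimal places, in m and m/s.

x = 0.4754, ẋ = 0.9342

phase 1: p=0.0325, T=0.537, ωT=1.756420, cosh=2.982163, sinh=2.809501; start (x,ẋ)=(0.040600, 0.242000) → end (x,ẋ)=(0.264525, 0.796117)
phase 2: p=0.3170, T=0.258, ωT=0.843866, cosh=1.377692, sinh=0.947648; start (x,ẋ)=(0.264525, 0.796117) → end (x,ẋ)=(0.475364, 0.934154)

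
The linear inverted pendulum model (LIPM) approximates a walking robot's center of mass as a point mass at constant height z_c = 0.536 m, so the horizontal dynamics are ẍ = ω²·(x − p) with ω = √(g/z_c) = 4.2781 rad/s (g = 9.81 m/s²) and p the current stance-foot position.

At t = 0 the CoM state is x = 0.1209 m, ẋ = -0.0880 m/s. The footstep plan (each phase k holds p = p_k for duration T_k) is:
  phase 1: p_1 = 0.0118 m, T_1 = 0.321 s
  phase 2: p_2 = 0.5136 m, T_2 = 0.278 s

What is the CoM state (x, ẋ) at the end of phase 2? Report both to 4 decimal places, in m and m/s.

x = 0.1921, ẋ = -0.7645

phase 1: p=0.0118, T=0.321, ωT=1.373270, cosh=2.100759, sinh=1.847482; start (x,ẋ)=(0.120900, -0.088000) → end (x,ẋ)=(0.202990, 0.677428)
phase 2: p=0.5136, T=0.278, ωT=1.189312, cosh=1.794625, sinh=1.490195; start (x,ẋ)=(0.202990, 0.677428) → end (x,ẋ)=(0.192141, -0.764470)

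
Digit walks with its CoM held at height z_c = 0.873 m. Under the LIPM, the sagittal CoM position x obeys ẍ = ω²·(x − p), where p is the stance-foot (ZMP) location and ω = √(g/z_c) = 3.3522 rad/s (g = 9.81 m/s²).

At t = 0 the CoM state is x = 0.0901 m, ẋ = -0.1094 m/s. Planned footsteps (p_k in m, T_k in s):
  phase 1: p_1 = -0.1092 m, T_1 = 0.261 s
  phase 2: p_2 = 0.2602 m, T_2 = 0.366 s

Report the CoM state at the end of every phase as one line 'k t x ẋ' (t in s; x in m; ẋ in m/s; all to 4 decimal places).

1 0.2610 0.1390 0.5080
2 0.6270 0.2720 0.3077

phase 1: p=-0.1092, T=0.261, ωT=0.874924, cosh=1.407794, sinh=0.990900; start (x,ẋ)=(0.090100, -0.109400) → end (x,ẋ)=(0.139035, 0.508001)
phase 2: p=0.2602, T=0.366, ωT=1.226905, cosh=1.851928, sinh=1.558730; start (x,ẋ)=(0.139035, 0.508001) → end (x,ẋ)=(0.272025, 0.307673)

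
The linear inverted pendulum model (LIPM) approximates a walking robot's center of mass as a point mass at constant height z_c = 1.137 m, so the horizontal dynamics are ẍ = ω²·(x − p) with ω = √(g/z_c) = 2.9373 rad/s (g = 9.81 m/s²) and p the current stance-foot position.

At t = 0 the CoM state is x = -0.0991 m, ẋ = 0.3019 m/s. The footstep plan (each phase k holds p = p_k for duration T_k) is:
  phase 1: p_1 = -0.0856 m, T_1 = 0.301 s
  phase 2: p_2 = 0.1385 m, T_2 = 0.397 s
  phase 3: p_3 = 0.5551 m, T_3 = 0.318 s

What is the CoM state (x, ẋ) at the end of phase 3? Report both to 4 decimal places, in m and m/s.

phase 1: p=-0.0856, T=0.301, ωT=0.884127, cosh=1.416973, sinh=1.003898; start (x,ẋ)=(-0.099100, 0.301900) → end (x,ẋ)=(-0.001547, 0.387976)
phase 2: p=0.1385, T=0.397, ωT=1.166108, cosh=1.760527, sinh=1.448950; start (x,ẋ)=(-0.001547, 0.387976) → end (x,ẋ)=(0.083329, 0.087002)
phase 3: p=0.5551, T=0.318, ωT=0.934061, cosh=1.468889, sinh=1.075935; start (x,ẋ)=(0.083329, 0.087002) → end (x,ẋ)=(-0.106010, -1.363161)

x = -0.1060, ẋ = -1.3632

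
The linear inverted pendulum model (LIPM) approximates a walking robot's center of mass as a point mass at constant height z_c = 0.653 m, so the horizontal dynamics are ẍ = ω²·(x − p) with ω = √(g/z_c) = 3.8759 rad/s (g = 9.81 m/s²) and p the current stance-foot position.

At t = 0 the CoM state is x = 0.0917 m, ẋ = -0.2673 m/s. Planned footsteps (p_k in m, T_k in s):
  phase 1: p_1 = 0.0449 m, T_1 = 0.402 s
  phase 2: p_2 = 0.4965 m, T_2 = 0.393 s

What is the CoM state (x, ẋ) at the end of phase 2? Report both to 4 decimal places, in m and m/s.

phase 1: p=0.0449, T=0.402, ωT=1.558112, cosh=2.480189, sinh=2.269655; start (x,ẋ)=(0.091700, -0.267300) → end (x,ẋ)=(0.004447, -0.251257)
phase 2: p=0.4965, T=0.393, ωT=1.523229, cosh=2.402509, sinh=2.184502; start (x,ẋ)=(0.004447, -0.251257) → end (x,ẋ)=(-0.827273, -4.769817)

x = -0.8273, ẋ = -4.7698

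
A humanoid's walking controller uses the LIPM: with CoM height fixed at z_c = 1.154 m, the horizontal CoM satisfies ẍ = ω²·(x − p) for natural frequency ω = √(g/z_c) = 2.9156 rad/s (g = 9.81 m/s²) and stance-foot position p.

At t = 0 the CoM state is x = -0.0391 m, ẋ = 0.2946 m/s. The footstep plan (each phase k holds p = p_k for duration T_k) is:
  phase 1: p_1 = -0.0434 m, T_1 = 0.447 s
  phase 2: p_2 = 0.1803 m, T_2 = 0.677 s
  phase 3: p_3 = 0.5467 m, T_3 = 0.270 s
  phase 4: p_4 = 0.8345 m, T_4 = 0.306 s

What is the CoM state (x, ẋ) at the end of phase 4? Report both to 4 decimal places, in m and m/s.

x = 2.5717, ẋ = 5.6270

phase 1: p=-0.0434, T=0.447, ωT=1.303273, cosh=1.976484, sinh=1.704843; start (x,ẋ)=(-0.039100, 0.294600) → end (x,ẋ)=(0.137361, 0.603646)
phase 2: p=0.1803, T=0.677, ωT=1.973861, cosh=3.668668, sinh=3.529749; start (x,ẋ)=(0.137361, 0.603646) → end (x,ẋ)=(0.753569, 1.772674)
phase 3: p=0.5467, T=0.270, ωT=0.787212, cosh=1.326187, sinh=0.871075; start (x,ẋ)=(0.753569, 1.772674) → end (x,ẋ)=(1.350658, 2.876285)
phase 4: p=0.8345, T=0.306, ωT=0.892174, cosh=1.425096, sinh=1.015332; start (x,ẋ)=(1.350658, 2.876285) → end (x,ẋ)=(2.571716, 5.626967)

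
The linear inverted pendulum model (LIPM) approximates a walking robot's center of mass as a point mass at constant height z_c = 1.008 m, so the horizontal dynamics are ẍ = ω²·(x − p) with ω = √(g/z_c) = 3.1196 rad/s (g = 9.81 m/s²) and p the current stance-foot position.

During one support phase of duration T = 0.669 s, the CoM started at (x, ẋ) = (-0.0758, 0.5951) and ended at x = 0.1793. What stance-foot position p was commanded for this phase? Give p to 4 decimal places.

ωT = 3.1196·0.669 = 2.087012; cosh(ωT) = 4.092427, sinh(ωT) = 3.968370
x(T) = p + (x₀−p)·cosh(ωT) + (ẋ₀/ω)·sinh(ωT) ⇒ p·(1 − cosh) = x(T) − x₀·cosh − (ẋ₀/ω)·sinh
numerator   = 0.1793 − (-0.0758)·4.092427 − (0.5951/3.1196)·3.968370 = -0.267507
denominator = 1 − 4.092427 = -3.092427
p = -0.267507 / -3.092427 = 0.0865

p = 0.0865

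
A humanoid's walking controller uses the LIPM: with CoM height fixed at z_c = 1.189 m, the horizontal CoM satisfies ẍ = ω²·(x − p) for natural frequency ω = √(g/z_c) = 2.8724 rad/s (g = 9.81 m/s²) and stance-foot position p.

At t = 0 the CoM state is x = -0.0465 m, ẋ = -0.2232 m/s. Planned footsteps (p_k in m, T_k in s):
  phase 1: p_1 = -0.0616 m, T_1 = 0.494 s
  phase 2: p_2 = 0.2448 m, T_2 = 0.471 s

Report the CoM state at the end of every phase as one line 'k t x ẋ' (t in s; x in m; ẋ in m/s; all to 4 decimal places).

phase 1: p=-0.0616, T=0.494, ωT=1.418966, cosh=2.187404, sinh=1.945440; start (x,ẋ)=(-0.046500, -0.223200) → end (x,ẋ)=(-0.179741, -0.403848)
phase 2: p=0.2448, T=0.471, ωT=1.352900, cosh=2.063560, sinh=1.805070; start (x,ẋ)=(-0.179741, -0.403848) → end (x,ẋ)=(-0.885051, -3.034560)

1 0.4940 -0.1797 -0.4038
2 0.9650 -0.8851 -3.0346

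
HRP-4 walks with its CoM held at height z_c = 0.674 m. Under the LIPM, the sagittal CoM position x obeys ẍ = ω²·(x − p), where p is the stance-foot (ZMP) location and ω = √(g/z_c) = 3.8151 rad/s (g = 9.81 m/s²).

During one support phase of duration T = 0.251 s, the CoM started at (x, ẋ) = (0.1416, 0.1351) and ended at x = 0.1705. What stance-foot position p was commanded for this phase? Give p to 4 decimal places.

ωT = 3.8151·0.251 = 0.957590; cosh(ωT) = 1.494613, sinh(ωT) = 1.110797
x(T) = p + (x₀−p)·cosh(ωT) + (ẋ₀/ω)·sinh(ωT) ⇒ p·(1 − cosh) = x(T) − x₀·cosh − (ẋ₀/ω)·sinh
numerator   = 0.1705 − (0.1416)·1.494613 − (0.1351/3.8151)·1.110797 = -0.080473
denominator = 1 − 1.494613 = -0.494613
p = -0.080473 / -0.494613 = 0.1627

p = 0.1627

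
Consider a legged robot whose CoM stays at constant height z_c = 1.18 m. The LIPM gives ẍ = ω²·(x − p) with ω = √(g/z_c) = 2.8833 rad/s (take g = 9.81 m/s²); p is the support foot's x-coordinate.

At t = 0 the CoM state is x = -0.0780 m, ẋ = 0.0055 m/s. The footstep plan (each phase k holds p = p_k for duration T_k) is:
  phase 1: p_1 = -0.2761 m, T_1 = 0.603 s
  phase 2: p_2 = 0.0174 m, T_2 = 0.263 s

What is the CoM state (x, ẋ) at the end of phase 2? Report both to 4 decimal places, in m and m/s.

phase 1: p=-0.2761, T=0.603, ωT=1.738630, cosh=2.932652, sinh=2.756891; start (x,ẋ)=(-0.078000, 0.005500) → end (x,ẋ)=(0.310117, 1.590815)
phase 2: p=0.0174, T=0.263, ωT=0.758308, cosh=1.301560, sinh=0.833101; start (x,ẋ)=(0.310117, 1.590815) → end (x,ẋ)=(0.858039, 2.773672)

x = 0.8580, ẋ = 2.7737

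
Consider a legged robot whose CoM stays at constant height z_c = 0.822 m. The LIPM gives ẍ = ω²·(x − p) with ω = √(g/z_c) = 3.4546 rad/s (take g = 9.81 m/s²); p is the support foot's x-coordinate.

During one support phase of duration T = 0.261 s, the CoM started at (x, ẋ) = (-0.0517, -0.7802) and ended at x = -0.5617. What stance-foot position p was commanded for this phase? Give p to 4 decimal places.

p = 0.5869

ωT = 3.4546·0.261 = 0.901651; cosh(ωT) = 1.434783, sinh(ωT) = 1.028884
x(T) = p + (x₀−p)·cosh(ωT) + (ẋ₀/ω)·sinh(ωT) ⇒ p·(1 − cosh) = x(T) − x₀·cosh − (ẋ₀/ω)·sinh
numerator   = -0.5617 − (-0.0517)·1.434783 − (-0.7802/3.4546)·1.028884 = -0.255155
denominator = 1 − 1.434783 = -0.434783
p = -0.255155 / -0.434783 = 0.5869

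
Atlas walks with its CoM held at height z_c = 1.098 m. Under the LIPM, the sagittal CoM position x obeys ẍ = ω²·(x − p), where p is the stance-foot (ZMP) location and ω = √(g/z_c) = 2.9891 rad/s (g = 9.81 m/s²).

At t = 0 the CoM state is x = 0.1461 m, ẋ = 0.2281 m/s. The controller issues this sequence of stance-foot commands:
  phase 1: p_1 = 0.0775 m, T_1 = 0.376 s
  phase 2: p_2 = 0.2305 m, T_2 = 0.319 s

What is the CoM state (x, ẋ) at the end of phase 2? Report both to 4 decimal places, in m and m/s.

x = 0.5805, ẋ = 1.2253

phase 1: p=0.0775, T=0.376, ωT=1.123902, cosh=1.700922, sinh=1.375913; start (x,ẋ)=(0.146100, 0.228100) → end (x,ẋ)=(0.299180, 0.670114)
phase 2: p=0.2305, T=0.319, ωT=0.953523, cosh=1.490108, sinh=1.104727; start (x,ẋ)=(0.299180, 0.670114) → end (x,ẋ)=(0.580505, 1.225334)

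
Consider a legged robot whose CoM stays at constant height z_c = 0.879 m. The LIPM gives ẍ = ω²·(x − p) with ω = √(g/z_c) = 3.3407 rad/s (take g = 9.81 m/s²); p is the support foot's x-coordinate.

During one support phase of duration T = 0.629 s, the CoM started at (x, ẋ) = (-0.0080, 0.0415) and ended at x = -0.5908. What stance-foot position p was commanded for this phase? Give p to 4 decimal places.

p = 0.1929

ωT = 3.3407·0.629 = 2.101300; cosh(ωT) = 4.149546, sinh(ωT) = 4.027249
x(T) = p + (x₀−p)·cosh(ωT) + (ẋ₀/ω)·sinh(ωT) ⇒ p·(1 − cosh) = x(T) − x₀·cosh − (ẋ₀/ω)·sinh
numerator   = -0.5908 − (-0.0080)·4.149546 − (0.0415/3.3407)·4.027249 = -0.607632
denominator = 1 − 4.149546 = -3.149546
p = -0.607632 / -3.149546 = 0.1929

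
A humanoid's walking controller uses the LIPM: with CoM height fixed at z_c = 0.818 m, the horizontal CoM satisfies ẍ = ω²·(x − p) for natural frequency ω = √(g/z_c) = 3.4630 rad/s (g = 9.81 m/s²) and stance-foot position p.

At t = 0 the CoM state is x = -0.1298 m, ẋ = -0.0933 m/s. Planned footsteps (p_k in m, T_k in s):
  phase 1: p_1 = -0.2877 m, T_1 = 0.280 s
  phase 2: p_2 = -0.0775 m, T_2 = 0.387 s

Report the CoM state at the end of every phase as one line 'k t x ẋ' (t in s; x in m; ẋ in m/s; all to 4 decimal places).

phase 1: p=-0.2877, T=0.280, ωT=0.969640, cosh=1.508107, sinh=1.128888; start (x,ẋ)=(-0.129800, -0.093300) → end (x,ẋ)=(-0.079984, 0.476578)
phase 2: p=-0.0775, T=0.387, ωT=1.340181, cosh=2.040767, sinh=1.778968; start (x,ẋ)=(-0.079984, 0.476578) → end (x,ẋ)=(0.162252, 0.957280)

1 0.2800 -0.0800 0.4766
2 0.6670 0.1623 0.9573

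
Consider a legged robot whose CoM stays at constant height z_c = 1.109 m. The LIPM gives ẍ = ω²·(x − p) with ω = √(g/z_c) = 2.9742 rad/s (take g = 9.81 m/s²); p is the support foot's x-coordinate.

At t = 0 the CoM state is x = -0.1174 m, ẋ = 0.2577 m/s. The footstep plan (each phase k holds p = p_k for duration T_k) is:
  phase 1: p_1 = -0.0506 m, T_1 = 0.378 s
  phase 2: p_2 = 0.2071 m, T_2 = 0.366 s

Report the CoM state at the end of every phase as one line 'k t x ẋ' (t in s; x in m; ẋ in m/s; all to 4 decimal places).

1 0.3780 -0.0450 0.1650
2 0.7440 -0.1367 -0.7144

phase 1: p=-0.0506, T=0.378, ωT=1.124248, cosh=1.701398, sinh=1.376502; start (x,ẋ)=(-0.117400, 0.257700) → end (x,ẋ)=(-0.044986, 0.164972)
phase 2: p=0.2071, T=0.366, ωT=1.088557, cosh=1.653344, sinh=1.316642; start (x,ẋ)=(-0.044986, 0.164972) → end (x,ẋ)=(-0.136654, -0.714404)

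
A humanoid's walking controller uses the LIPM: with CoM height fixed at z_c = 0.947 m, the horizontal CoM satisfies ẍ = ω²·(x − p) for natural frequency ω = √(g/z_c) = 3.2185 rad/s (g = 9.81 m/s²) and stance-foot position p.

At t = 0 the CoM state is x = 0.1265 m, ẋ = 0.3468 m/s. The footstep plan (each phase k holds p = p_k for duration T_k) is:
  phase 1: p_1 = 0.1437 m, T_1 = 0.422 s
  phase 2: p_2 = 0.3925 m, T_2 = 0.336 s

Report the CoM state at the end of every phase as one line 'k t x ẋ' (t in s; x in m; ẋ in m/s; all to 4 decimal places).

phase 1: p=0.1437, T=0.422, ωT=1.358207, cosh=2.073168, sinh=1.816046; start (x,ẋ)=(0.126500, 0.346800) → end (x,ẋ)=(0.303724, 0.618441)
phase 2: p=0.3925, T=0.336, ωT=1.081416, cosh=1.643984, sinh=1.304869; start (x,ẋ)=(0.303724, 0.618441) → end (x,ẋ)=(0.497287, 0.643874)

1 0.4220 0.3037 0.6184
2 0.7580 0.4973 0.6439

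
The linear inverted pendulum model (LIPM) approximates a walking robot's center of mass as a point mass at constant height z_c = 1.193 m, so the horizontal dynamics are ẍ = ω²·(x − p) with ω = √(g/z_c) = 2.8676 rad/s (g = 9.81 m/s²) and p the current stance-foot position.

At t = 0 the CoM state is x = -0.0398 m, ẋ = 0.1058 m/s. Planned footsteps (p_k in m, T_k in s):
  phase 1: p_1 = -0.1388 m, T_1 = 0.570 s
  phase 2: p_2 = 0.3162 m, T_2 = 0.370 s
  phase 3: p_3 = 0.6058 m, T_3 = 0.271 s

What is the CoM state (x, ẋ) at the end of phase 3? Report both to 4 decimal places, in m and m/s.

phase 1: p=-0.1388, T=0.570, ωT=1.634532, cosh=2.661051, sinh=2.466007; start (x,ẋ)=(-0.039800, 0.105800) → end (x,ẋ)=(0.215627, 0.981620)
phase 2: p=0.3162, T=0.370, ωT=1.061012, cosh=1.617699, sinh=1.271594; start (x,ẋ)=(0.215627, 0.981620) → end (x,ẋ)=(0.588788, 1.221235)
phase 3: p=0.6058, T=0.271, ωT=0.777120, cosh=1.317463, sinh=0.857735; start (x,ẋ)=(0.588788, 1.221235) → end (x,ẋ)=(0.948674, 1.567089)

x = 0.9487, ẋ = 1.5671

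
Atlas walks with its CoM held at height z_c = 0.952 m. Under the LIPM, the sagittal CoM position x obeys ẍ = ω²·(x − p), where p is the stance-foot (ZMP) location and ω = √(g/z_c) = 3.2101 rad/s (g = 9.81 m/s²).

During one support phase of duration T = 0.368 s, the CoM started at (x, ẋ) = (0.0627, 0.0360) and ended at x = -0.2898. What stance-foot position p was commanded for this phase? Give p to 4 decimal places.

ωT = 3.2101·0.368 = 1.181317; cosh(ωT) = 1.782768, sinh(ωT) = 1.475894
x(T) = p + (x₀−p)·cosh(ωT) + (ẋ₀/ω)·sinh(ωT) ⇒ p·(1 − cosh) = x(T) − x₀·cosh − (ẋ₀/ω)·sinh
numerator   = -0.2898 − (0.0627)·1.782768 − (0.0360/3.2101)·1.475894 = -0.418131
denominator = 1 − 1.782768 = -0.782768
p = -0.418131 / -0.782768 = 0.5342

p = 0.5342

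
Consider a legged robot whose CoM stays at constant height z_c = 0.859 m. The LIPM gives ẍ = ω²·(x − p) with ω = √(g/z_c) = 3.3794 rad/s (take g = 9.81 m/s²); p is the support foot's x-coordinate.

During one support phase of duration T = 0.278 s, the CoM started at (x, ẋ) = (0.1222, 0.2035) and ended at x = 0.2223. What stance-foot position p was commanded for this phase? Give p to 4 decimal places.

ωT = 3.3794·0.278 = 0.939473; cosh(ωT) = 1.474733, sinh(ωT) = 1.083900
x(T) = p + (x₀−p)·cosh(ωT) + (ẋ₀/ω)·sinh(ωT) ⇒ p·(1 − cosh) = x(T) − x₀·cosh − (ẋ₀/ω)·sinh
numerator   = 0.2223 − (0.1222)·1.474733 − (0.2035/3.3794)·1.083900 = -0.023182
denominator = 1 − 1.474733 = -0.474733
p = -0.023182 / -0.474733 = 0.0488

p = 0.0488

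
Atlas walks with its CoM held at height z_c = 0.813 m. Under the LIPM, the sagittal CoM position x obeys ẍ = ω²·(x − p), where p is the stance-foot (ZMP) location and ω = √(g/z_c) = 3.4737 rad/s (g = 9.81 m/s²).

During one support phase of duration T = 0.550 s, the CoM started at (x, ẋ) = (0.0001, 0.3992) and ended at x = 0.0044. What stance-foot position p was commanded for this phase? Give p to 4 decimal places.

p = 0.1532

ωT = 3.4737·0.550 = 1.910535; cosh(ωT) = 3.452352, sinh(ωT) = 3.304351
x(T) = p + (x₀−p)·cosh(ωT) + (ẋ₀/ω)·sinh(ωT) ⇒ p·(1 − cosh) = x(T) − x₀·cosh − (ẋ₀/ω)·sinh
numerator   = 0.0044 − (0.0001)·3.452352 − (0.3992/3.4737)·3.304351 = -0.375684
denominator = 1 − 3.452352 = -2.452352
p = -0.375684 / -2.452352 = 0.1532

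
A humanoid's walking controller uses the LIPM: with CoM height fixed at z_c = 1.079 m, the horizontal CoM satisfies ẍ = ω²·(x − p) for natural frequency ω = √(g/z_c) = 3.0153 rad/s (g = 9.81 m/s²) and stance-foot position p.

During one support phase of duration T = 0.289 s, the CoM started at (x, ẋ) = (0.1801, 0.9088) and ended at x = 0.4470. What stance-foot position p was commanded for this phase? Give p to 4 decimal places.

ωT = 3.0153·0.289 = 0.871422; cosh(ωT) = 1.404332, sinh(ωT) = 0.985975
x(T) = p + (x₀−p)·cosh(ωT) + (ẋ₀/ω)·sinh(ωT) ⇒ p·(1 − cosh) = x(T) − x₀·cosh − (ẋ₀/ω)·sinh
numerator   = 0.4470 − (0.1801)·1.404332 − (0.9088/3.0153)·0.985975 = -0.103089
denominator = 1 − 1.404332 = -0.404332
p = -0.103089 / -0.404332 = 0.2550

p = 0.2550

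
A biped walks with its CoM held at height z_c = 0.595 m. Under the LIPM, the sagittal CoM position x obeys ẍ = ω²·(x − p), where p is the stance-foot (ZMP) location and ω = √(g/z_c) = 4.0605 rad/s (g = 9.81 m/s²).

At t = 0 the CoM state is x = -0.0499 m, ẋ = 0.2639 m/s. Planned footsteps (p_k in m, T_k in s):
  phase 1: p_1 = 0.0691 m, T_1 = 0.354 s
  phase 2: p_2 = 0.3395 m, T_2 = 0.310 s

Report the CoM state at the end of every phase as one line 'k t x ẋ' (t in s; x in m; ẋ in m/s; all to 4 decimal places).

phase 1: p=0.0691, T=0.354, ωT=1.437417, cosh=2.223674, sinh=1.986134; start (x,ẋ)=(-0.049900, 0.263900) → end (x,ẋ)=(-0.066434, -0.372871)
phase 2: p=0.3395, T=0.310, ωT=1.258755, cosh=1.902521, sinh=1.618514; start (x,ẋ)=(-0.066434, -0.372871) → end (x,ẋ)=(-0.581425, -3.377186)

1 0.3540 -0.0664 -0.3729
2 0.6640 -0.5814 -3.3772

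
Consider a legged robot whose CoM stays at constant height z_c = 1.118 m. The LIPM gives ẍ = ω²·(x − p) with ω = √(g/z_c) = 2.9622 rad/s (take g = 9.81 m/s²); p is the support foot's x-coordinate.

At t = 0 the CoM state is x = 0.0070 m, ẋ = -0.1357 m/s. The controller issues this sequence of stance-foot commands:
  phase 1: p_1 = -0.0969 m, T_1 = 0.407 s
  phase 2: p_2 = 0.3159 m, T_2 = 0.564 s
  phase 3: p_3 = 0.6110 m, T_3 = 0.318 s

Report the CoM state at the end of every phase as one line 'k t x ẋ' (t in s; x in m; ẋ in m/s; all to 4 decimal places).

phase 1: p=-0.0969, T=0.407, ωT=1.205615, cosh=1.819160, sinh=1.519653; start (x,ẋ)=(0.007000, -0.135700) → end (x,ẋ)=(0.022495, 0.220847)
phase 2: p=0.3159, T=0.564, ωT=1.670681, cosh=2.751952, sinh=2.563833; start (x,ẋ)=(0.022495, 0.220847) → end (x,ẋ)=(-0.300390, -1.620531)
phase 3: p=0.6110, T=0.318, ωT=0.941980, cosh=1.477455, sinh=1.087599; start (x,ẋ)=(-0.300390, -1.620531) → end (x,ẋ)=(-1.330531, -5.330476)

1 0.4070 0.0225 0.2208
2 0.9710 -0.3004 -1.6205
3 1.2890 -1.3305 -5.3305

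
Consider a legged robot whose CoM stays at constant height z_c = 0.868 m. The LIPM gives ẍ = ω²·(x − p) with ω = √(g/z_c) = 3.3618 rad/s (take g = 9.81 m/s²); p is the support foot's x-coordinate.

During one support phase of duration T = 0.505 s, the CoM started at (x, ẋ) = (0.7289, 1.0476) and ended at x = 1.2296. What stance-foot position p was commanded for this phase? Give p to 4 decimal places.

p = 0.9054

ωT = 3.3618·0.505 = 1.697709; cosh(ωT) = 2.822262, sinh(ωT) = 2.639159
x(T) = p + (x₀−p)·cosh(ωT) + (ẋ₀/ω)·sinh(ωT) ⇒ p·(1 − cosh) = x(T) − x₀·cosh − (ẋ₀/ω)·sinh
numerator   = 1.2296 − (0.7289)·2.822262 − (1.0476/3.3618)·2.639159 = -1.649958
denominator = 1 − 2.822262 = -1.822262
p = -1.649958 / -1.822262 = 0.9054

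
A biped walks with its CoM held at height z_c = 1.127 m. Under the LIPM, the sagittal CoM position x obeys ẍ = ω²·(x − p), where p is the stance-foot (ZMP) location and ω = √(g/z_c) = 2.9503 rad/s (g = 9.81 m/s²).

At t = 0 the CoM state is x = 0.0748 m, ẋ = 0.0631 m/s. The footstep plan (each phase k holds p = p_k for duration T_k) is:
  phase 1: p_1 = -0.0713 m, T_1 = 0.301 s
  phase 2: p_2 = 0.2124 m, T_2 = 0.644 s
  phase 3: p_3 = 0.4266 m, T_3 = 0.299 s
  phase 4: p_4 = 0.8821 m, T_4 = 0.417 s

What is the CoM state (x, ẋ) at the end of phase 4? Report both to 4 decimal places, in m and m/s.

x = 2.5451, ẋ = 5.3879

phase 1: p=-0.0713, T=0.301, ωT=0.888040, cosh=1.420912, sinh=1.009450; start (x,ẋ)=(0.074800, 0.063100) → end (x,ẋ)=(0.157885, 0.524772)
phase 2: p=0.2124, T=0.644, ωT=1.899993, cosh=3.417709, sinh=3.268140; start (x,ẋ)=(0.157885, 0.524772) → end (x,ẋ)=(0.607390, 1.267884)
phase 3: p=0.4266, T=0.299, ωT=0.882140, cosh=1.414980, sinh=1.001084; start (x,ẋ)=(0.607390, 1.267884) → end (x,ẋ)=(1.112627, 2.327993)
phase 4: p=0.8821, T=0.417, ωT=1.230275, cosh=1.857192, sinh=1.564979; start (x,ẋ)=(1.112627, 2.327993) → end (x,ẋ)=(2.545111, 5.387910)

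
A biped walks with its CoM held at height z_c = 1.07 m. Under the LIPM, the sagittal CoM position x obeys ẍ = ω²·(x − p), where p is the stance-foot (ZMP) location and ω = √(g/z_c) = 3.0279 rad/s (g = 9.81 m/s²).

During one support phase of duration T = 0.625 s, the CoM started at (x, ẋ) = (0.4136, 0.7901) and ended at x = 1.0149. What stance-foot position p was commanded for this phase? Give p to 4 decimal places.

p = 0.5159

ωT = 3.0279·0.625 = 1.892437; cosh(ωT) = 3.393114, sinh(ωT) = 3.242410
x(T) = p + (x₀−p)·cosh(ωT) + (ẋ₀/ω)·sinh(ωT) ⇒ p·(1 − cosh) = x(T) − x₀·cosh − (ẋ₀/ω)·sinh
numerator   = 1.0149 − (0.4136)·3.393114 − (0.7901/3.0279)·3.242410 = -1.234566
denominator = 1 − 3.393114 = -2.393114
p = -1.234566 / -2.393114 = 0.5159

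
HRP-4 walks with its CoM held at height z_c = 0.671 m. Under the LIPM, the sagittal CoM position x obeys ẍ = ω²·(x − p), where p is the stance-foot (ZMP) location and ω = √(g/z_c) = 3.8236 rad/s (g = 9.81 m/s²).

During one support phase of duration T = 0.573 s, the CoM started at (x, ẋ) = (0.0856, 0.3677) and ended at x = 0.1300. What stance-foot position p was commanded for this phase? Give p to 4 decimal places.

p = 0.1934

ωT = 3.8236·0.573 = 2.190923; cosh(ωT) = 4.527638, sinh(ωT) = 4.415824
x(T) = p + (x₀−p)·cosh(ωT) + (ẋ₀/ω)·sinh(ωT) ⇒ p·(1 − cosh) = x(T) − x₀·cosh − (ẋ₀/ω)·sinh
numerator   = 0.1300 − (0.0856)·4.527638 − (0.3677/3.8236)·4.415824 = -0.682218
denominator = 1 − 4.527638 = -3.527638
p = -0.682218 / -3.527638 = 0.1934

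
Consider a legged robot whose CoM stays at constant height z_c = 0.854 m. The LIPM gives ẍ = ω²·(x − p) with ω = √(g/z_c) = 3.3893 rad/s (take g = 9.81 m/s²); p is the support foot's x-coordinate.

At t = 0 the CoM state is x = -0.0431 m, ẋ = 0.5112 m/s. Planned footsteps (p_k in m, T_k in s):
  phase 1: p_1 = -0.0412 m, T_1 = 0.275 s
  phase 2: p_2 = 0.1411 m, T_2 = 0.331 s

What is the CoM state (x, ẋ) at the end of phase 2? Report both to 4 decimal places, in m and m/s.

phase 1: p=-0.0412, T=0.275, ωT=0.932058, cosh=1.466736, sinh=1.072993; start (x,ẋ)=(-0.043100, 0.511200) → end (x,ẋ)=(0.117850, 0.742886)
phase 2: p=0.1411, T=0.331, ωT=1.121858, cosh=1.698114, sinh=1.372440; start (x,ẋ)=(0.117850, 0.742886) → end (x,ẋ)=(0.402438, 1.153356)

x = 0.4024, ẋ = 1.1534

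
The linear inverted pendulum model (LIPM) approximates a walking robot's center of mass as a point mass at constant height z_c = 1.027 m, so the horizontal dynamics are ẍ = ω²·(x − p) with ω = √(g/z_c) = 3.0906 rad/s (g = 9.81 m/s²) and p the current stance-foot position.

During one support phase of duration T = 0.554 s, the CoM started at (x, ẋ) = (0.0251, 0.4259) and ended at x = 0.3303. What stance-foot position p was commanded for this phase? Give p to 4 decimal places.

ωT = 3.0906·0.554 = 1.712192; cosh(ωT) = 2.860783, sinh(ωT) = 2.680313
x(T) = p + (x₀−p)·cosh(ωT) + (ẋ₀/ω)·sinh(ωT) ⇒ p·(1 − cosh) = x(T) − x₀·cosh − (ẋ₀/ω)·sinh
numerator   = 0.3303 − (0.0251)·2.860783 − (0.4259/3.0906)·2.680313 = -0.110866
denominator = 1 − 2.860783 = -1.860783
p = -0.110866 / -1.860783 = 0.0596

p = 0.0596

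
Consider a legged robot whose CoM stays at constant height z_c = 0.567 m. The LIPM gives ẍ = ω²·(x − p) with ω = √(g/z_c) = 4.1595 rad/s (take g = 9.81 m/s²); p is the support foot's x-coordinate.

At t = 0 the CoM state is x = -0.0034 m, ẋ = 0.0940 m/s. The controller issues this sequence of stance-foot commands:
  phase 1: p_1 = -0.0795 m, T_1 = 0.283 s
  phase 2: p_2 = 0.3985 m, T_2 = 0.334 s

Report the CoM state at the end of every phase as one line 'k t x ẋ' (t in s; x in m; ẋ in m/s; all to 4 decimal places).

1 0.2830 0.0889 0.6318
2 0.6170 0.0246 -1.0767

phase 1: p=-0.0795, T=0.283, ωT=1.177139, cosh=1.776617, sinh=1.468458; start (x,ẋ)=(-0.003400, 0.094000) → end (x,ẋ)=(0.088886, 0.631825)
phase 2: p=0.3985, T=0.334, ωT=1.389273, cosh=2.130594, sinh=1.881338; start (x,ẋ)=(0.088886, 0.631825) → end (x,ẋ)=(0.024612, -1.076699)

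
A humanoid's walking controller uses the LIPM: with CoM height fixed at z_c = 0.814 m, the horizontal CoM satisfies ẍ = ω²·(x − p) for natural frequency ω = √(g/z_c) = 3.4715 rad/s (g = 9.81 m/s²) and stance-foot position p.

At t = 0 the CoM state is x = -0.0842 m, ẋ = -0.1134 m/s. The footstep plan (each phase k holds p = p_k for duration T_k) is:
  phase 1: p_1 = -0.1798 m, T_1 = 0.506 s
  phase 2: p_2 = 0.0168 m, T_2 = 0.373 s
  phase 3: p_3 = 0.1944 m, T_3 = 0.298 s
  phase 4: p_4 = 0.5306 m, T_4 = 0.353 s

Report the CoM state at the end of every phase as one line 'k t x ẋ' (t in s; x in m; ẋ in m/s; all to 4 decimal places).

phase 1: p=-0.1798, T=0.506, ωT=1.756579, cosh=2.982611, sinh=2.809976; start (x,ẋ)=(-0.084200, -0.113400) → end (x,ẋ)=(0.013547, 0.594334)
phase 2: p=0.0168, T=0.373, ωT=1.294869, cosh=1.962227, sinh=1.688293; start (x,ẋ)=(0.013547, 0.594334) → end (x,ẋ)=(0.299459, 1.147152)
phase 3: p=0.1944, T=0.298, ωT=1.034507, cosh=1.584560, sinh=1.229159; start (x,ẋ)=(0.299459, 1.147152) → end (x,ẋ)=(0.767046, 2.266020)
phase 4: p=0.5306, T=0.353, ωT=1.225439, cosh=1.849646, sinh=1.556017; start (x,ẋ)=(0.767046, 2.266020) → end (x,ẋ)=(1.983630, 5.468545)

1 0.5060 0.0135 0.5943
2 0.8790 0.2995 1.1472
3 1.1770 0.7670 2.2660
4 1.5300 1.9836 5.4685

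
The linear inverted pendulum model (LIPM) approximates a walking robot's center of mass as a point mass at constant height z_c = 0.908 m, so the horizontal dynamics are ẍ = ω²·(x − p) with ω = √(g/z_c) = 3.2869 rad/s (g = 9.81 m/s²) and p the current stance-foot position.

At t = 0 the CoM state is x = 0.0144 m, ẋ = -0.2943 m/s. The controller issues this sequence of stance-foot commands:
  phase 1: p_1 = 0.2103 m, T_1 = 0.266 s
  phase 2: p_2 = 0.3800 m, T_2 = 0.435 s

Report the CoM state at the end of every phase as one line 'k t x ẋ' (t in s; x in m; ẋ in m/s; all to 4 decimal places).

1 0.2660 -0.1540 -1.0516
2 0.7010 -1.4295 -5.7792

phase 1: p=0.2103, T=0.266, ωT=0.874315, cosh=1.407191, sinh=0.990043; start (x,ẋ)=(0.014400, -0.294300) → end (x,ẋ)=(-0.154014, -1.051629)
phase 2: p=0.3800, T=0.435, ωT=1.429802, cosh=2.208613, sinh=1.969257; start (x,ẋ)=(-0.154014, -1.051629) → end (x,ẋ)=(-1.429486, -5.779182)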